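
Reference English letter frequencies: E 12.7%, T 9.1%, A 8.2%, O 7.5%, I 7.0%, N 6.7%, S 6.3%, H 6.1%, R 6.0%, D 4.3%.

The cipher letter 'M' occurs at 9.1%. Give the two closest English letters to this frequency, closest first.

Step 1: Observed frequency of 'M' is 9.1%.
Step 2: Compute distances to each reference frequency and sort:
  T (9.1%): difference = 0.0% <-- BEST
  A (8.2%): difference = 0.9% <-- RUNNER-UP
  O (7.5%): difference = 1.6%
  I (7.0%): difference = 2.1%
  N (6.7%): difference = 2.4%
Step 3: Most likely is 'T' (9.1%, diff 0.0%); second most likely is 'A' (8.2%, diff 0.9%).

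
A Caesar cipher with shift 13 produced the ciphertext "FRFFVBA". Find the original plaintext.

Step 1: Reverse the shift by subtracting 13 from each letter position.
  F (position 5) -> position (5-13) mod 26 = 18 -> S
  R (position 17) -> position (17-13) mod 26 = 4 -> E
  F (position 5) -> position (5-13) mod 26 = 18 -> S
  F (position 5) -> position (5-13) mod 26 = 18 -> S
  V (position 21) -> position (21-13) mod 26 = 8 -> I
  B (position 1) -> position (1-13) mod 26 = 14 -> O
  A (position 0) -> position (0-13) mod 26 = 13 -> N
Decrypted message: SESSION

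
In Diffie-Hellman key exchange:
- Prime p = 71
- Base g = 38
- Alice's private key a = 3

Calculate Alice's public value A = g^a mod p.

Step 1: A = g^a mod p = 38^3 mod 71.
  38^1 mod 71 = 38
  38^2 mod 71 = (38 * 38) mod 71 = 24
  38^3 mod 71 = (24 * 38) mod 71 = 60
Result: A = 60.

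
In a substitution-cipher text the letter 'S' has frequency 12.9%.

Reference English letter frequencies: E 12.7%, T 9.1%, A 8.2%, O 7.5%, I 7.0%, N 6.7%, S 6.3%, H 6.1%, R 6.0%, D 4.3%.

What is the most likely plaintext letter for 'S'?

Step 1: The observed frequency is 12.9%.
Step 2: Compare with English frequencies:
  E: 12.7% (difference: 0.2%) <-- closest
  T: 9.1% (difference: 3.8%)
  A: 8.2% (difference: 4.7%)
  O: 7.5% (difference: 5.4%)
  I: 7.0% (difference: 5.9%)
  N: 6.7% (difference: 6.2%)
  S: 6.3% (difference: 6.6%)
  H: 6.1% (difference: 6.8%)
  R: 6.0% (difference: 6.9%)
  D: 4.3% (difference: 8.6%)
Step 3: 'S' most likely represents 'E' (frequency 12.7%).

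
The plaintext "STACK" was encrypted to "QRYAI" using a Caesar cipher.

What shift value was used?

Step 1: Compare first letters: S (position 18) -> Q (position 16).
Step 2: Shift = (16 - 18) mod 26 = 24.
The shift value is 24.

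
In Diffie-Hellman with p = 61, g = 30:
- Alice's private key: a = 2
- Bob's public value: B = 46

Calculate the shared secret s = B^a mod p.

Step 1: s = B^a mod p = 46^2 mod 61.
  46^1 mod 61 = 46
  46^2 mod 61 = (46 * 46) mod 61 = 42
Result: shared secret = 42.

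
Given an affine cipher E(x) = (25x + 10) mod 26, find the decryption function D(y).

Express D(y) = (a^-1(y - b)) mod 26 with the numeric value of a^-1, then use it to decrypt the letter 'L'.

Step 1: Find a^-1, the modular inverse of 25 mod 26.
Step 2: We need 25 * a^-1 = 1 (mod 26).
Step 3: 25 * 25 = 625 = 24 * 26 + 1, so a^-1 = 25.
Step 4: D(y) = 25(y - 10) mod 26.
Step 5: Apply to 'L' (y = 11): D(11) = 25 * (11 - 10) mod 26 = 25 * 1 mod 26 = 25 -> 'Z'.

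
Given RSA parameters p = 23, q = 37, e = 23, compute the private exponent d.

Step 1: n = 23 * 37 = 851.
Step 2: phi(n) = 22 * 36 = 792.
Step 3: Find d such that 23 * d = 1 (mod 792).
Step 4: d = 23^(-1) mod 792 = 551.
Verification: 23 * 551 = 12673 = 16 * 792 + 1.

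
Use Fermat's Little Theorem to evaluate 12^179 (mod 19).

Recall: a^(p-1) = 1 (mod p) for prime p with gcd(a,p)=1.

Step 1: Since 19 is prime, by Fermat's Little Theorem: 12^18 = 1 (mod 19).
Step 2: Reduce exponent: 179 mod 18 = 17.
Step 3: So 12^179 = 12^17 (mod 19).
Step 4: 12^17 mod 19 = 8.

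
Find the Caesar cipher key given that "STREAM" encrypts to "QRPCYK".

Step 1: Compare first letters: S (position 18) -> Q (position 16).
Step 2: Shift = (16 - 18) mod 26 = 24.
The shift value is 24.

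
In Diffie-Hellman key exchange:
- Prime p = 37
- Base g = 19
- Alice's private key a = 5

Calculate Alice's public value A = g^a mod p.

Step 1: A = g^a mod p = 19^5 mod 37.
  19^1 mod 37 = 19
  19^2 mod 37 = (19 * 19) mod 37 = 28
  19^3 mod 37 = (28 * 19) mod 37 = 14
  19^4 mod 37 = (14 * 19) mod 37 = 7
  19^5 mod 37 = (7 * 19) mod 37 = 22
Result: A = 22.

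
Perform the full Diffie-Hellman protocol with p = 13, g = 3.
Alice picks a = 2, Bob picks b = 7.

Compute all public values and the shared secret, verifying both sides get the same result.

Step 1: A = g^a mod p = 3^2 mod 13 = 9.
Step 2: B = g^b mod p = 3^7 mod 13 = 3.
Step 3: Alice computes s = B^a mod p = 3^2 mod 13 = 9.
Step 4: Bob computes s = A^b mod p = 9^7 mod 13 = 9.
Both sides agree: shared secret = 9.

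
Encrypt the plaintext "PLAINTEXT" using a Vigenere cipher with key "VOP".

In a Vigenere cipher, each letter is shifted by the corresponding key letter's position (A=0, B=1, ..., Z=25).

Step 1: Repeat key to match plaintext length:
  Plaintext: PLAINTEXT
  Key:       VOPVOPVOP
Step 2: Encrypt each letter:
  P(15) + V(21) = (15+21) mod 26 = 10 = K
  L(11) + O(14) = (11+14) mod 26 = 25 = Z
  A(0) + P(15) = (0+15) mod 26 = 15 = P
  I(8) + V(21) = (8+21) mod 26 = 3 = D
  N(13) + O(14) = (13+14) mod 26 = 1 = B
  T(19) + P(15) = (19+15) mod 26 = 8 = I
  E(4) + V(21) = (4+21) mod 26 = 25 = Z
  X(23) + O(14) = (23+14) mod 26 = 11 = L
  T(19) + P(15) = (19+15) mod 26 = 8 = I
Ciphertext: KZPDBIZLI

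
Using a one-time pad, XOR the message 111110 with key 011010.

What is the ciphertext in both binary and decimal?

Step 1: Write out the XOR operation bit by bit:
  Message: 111110
  Key:     011010
  XOR:     100100
Step 2: Convert to decimal: 100100 = 36.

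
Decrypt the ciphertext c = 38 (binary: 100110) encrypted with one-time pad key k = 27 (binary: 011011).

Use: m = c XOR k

Step 1: XOR ciphertext with key:
  Ciphertext: 100110
  Key:        011011
  XOR:        111101
Step 2: Plaintext = 111101 = 61 in decimal.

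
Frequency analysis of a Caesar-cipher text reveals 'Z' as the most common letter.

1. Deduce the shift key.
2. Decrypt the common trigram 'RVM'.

Step 1: In English, 'E' is the most frequent letter (12.7%).
Step 2: The most frequent ciphertext letter is 'Z' (position 25).
Step 3: Shift = (25 - 4) mod 26 = 21.
Step 4: Decrypt 'RVM' by shifting back 21:
  R -> W
  V -> A
  M -> R
Step 5: 'RVM' decrypts to 'WAR'.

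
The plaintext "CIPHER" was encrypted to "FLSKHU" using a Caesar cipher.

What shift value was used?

Step 1: Compare first letters: C (position 2) -> F (position 5).
Step 2: Shift = (5 - 2) mod 26 = 3.
The shift value is 3.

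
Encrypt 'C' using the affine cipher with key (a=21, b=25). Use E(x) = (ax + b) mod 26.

Step 1: Convert 'C' to number: x = 2.
Step 2: E(2) = (21 * 2 + 25) mod 26 = 67 mod 26 = 15.
Step 3: Convert 15 back to letter: P.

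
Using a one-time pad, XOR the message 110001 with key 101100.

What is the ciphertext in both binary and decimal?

Step 1: Write out the XOR operation bit by bit:
  Message: 110001
  Key:     101100
  XOR:     011101
Step 2: Convert to decimal: 011101 = 29.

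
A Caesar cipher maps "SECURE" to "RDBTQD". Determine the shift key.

Step 1: Compare first letters: S (position 18) -> R (position 17).
Step 2: Shift = (17 - 18) mod 26 = 25.
The shift value is 25.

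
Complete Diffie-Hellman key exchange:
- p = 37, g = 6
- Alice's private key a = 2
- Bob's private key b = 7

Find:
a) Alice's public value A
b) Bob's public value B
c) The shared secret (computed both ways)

Step 1: A = g^a mod p = 6^2 mod 37 = 36.
Step 2: B = g^b mod p = 6^7 mod 37 = 31.
Step 3: Alice computes s = B^a mod p = 31^2 mod 37 = 36.
Step 4: Bob computes s = A^b mod p = 36^7 mod 37 = 36.
Both sides agree: shared secret = 36.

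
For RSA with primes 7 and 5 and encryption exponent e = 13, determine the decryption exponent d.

Step 1: n = 7 * 5 = 35.
Step 2: phi(n) = 6 * 4 = 24.
Step 3: Find d such that 13 * d = 1 (mod 24).
Step 4: d = 13^(-1) mod 24 = 13.
Verification: 13 * 13 = 169 = 7 * 24 + 1.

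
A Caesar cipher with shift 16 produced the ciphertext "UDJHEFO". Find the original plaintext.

Step 1: Reverse the shift by subtracting 16 from each letter position.
  U (position 20) -> position (20-16) mod 26 = 4 -> E
  D (position 3) -> position (3-16) mod 26 = 13 -> N
  J (position 9) -> position (9-16) mod 26 = 19 -> T
  H (position 7) -> position (7-16) mod 26 = 17 -> R
  E (position 4) -> position (4-16) mod 26 = 14 -> O
  F (position 5) -> position (5-16) mod 26 = 15 -> P
  O (position 14) -> position (14-16) mod 26 = 24 -> Y
Decrypted message: ENTROPY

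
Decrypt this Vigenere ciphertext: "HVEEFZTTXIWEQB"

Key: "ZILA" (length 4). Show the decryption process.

Step 1: Key 'ZILA' has length 4. Extended key: ZILAZILAZILAZI
Step 2: Decrypt each position:
  H(7) - Z(25) = 8 = I
  V(21) - I(8) = 13 = N
  E(4) - L(11) = 19 = T
  E(4) - A(0) = 4 = E
  F(5) - Z(25) = 6 = G
  Z(25) - I(8) = 17 = R
  T(19) - L(11) = 8 = I
  T(19) - A(0) = 19 = T
  X(23) - Z(25) = 24 = Y
  I(8) - I(8) = 0 = A
  W(22) - L(11) = 11 = L
  E(4) - A(0) = 4 = E
  Q(16) - Z(25) = 17 = R
  B(1) - I(8) = 19 = T
Plaintext: INTEGRITYALERT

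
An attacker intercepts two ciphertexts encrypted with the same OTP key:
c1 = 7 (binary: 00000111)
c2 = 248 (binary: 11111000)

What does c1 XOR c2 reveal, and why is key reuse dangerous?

Step 1: c1 XOR c2 = (m1 XOR k) XOR (m2 XOR k).
Step 2: By XOR associativity/commutativity: = m1 XOR m2 XOR k XOR k = m1 XOR m2.
Step 3: 00000111 XOR 11111000 = 11111111 = 255.
Step 4: The key cancels out! An attacker learns m1 XOR m2 = 255, revealing the relationship between plaintexts.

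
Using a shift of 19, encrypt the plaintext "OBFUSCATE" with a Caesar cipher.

Step 1: For each letter, shift forward by 19 positions (mod 26).
  O (position 14) -> position (14+19) mod 26 = 7 -> H
  B (position 1) -> position (1+19) mod 26 = 20 -> U
  F (position 5) -> position (5+19) mod 26 = 24 -> Y
  U (position 20) -> position (20+19) mod 26 = 13 -> N
  S (position 18) -> position (18+19) mod 26 = 11 -> L
  C (position 2) -> position (2+19) mod 26 = 21 -> V
  A (position 0) -> position (0+19) mod 26 = 19 -> T
  T (position 19) -> position (19+19) mod 26 = 12 -> M
  E (position 4) -> position (4+19) mod 26 = 23 -> X
Result: HUYNLVTMX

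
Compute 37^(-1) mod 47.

Step 1: We need x such that 37 * x = 1 (mod 47).
Step 2: Using the extended Euclidean algorithm or trial:
  37 * 14 = 518 = 11 * 47 + 1.
Step 3: Since 518 mod 47 = 1, the inverse is x = 14.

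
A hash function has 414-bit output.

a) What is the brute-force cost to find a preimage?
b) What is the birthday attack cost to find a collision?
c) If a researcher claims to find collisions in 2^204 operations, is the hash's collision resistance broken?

Step 1: Preimage resistance requires brute-force of 2^414 operations.
Step 2: Collision resistance (birthday bound) = 2^(414/2) = 2^207.
Step 3: The claimed attack costs 2^204 operations.
Step 4: Since 2^204 < 2^207, the claimed attack beats the generic birthday bound, so collision resistance is broken.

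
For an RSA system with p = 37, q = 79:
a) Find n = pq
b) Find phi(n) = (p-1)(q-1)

Step 1: n = p * q = 37 * 79 = 2923.
Step 2: phi(n) = (p-1)(q-1) = 36 * 78 = 2808.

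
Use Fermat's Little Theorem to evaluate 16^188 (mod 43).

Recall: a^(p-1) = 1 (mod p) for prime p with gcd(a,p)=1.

Step 1: Since 43 is prime, by Fermat's Little Theorem: 16^42 = 1 (mod 43).
Step 2: Reduce exponent: 188 mod 42 = 20.
Step 3: So 16^188 = 16^20 (mod 43).
Step 4: 16^20 mod 43 = 35.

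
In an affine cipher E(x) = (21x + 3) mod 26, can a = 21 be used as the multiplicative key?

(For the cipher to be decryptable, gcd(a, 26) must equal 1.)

Step 1: Compute gcd(21, 26).
Step 2: gcd(21, 26) = 1.
Since gcd = 1, 21 is coprime with 26, so it is a valid key.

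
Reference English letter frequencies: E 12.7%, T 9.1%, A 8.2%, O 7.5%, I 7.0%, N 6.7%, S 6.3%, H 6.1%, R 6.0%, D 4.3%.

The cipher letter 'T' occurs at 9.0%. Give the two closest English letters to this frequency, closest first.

Step 1: Observed frequency of 'T' is 9.0%.
Step 2: Compute distances to each reference frequency and sort:
  T (9.1%): difference = 0.1% <-- BEST
  A (8.2%): difference = 0.8% <-- RUNNER-UP
  O (7.5%): difference = 1.5%
  I (7.0%): difference = 2.0%
  N (6.7%): difference = 2.3%
Step 3: Most likely is 'T' (9.1%, diff 0.1%); second most likely is 'A' (8.2%, diff 0.8%).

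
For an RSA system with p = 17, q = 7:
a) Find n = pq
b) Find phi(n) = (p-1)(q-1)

Step 1: n = p * q = 17 * 7 = 119.
Step 2: phi(n) = (p-1)(q-1) = 16 * 6 = 96.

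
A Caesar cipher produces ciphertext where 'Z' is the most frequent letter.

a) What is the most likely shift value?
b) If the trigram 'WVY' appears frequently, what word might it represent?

Step 1: In English, 'E' is the most frequent letter (12.7%).
Step 2: The most frequent ciphertext letter is 'Z' (position 25).
Step 3: Shift = (25 - 4) mod 26 = 21.
Step 4: Decrypt 'WVY' by shifting back 21:
  W -> B
  V -> A
  Y -> D
Step 5: 'WVY' decrypts to 'BAD'.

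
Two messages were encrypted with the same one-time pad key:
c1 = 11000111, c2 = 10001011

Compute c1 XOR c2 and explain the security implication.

Step 1: c1 XOR c2 = (m1 XOR k) XOR (m2 XOR k).
Step 2: By XOR associativity/commutativity: = m1 XOR m2 XOR k XOR k = m1 XOR m2.
Step 3: 11000111 XOR 10001011 = 01001100 = 76.
Step 4: The key cancels out! An attacker learns m1 XOR m2 = 76, revealing the relationship between plaintexts.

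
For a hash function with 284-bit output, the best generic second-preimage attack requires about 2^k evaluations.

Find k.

Step 1: The hash has a 284-bit output.
Step 2: Second-preimage resistance means: given a specific input x, it should be infeasible to find a different y with h(y) = h(x).
With a 284-bit output, a generic search for a second preimage costs about 2^284 evaluations (each trial matches the fixed target with probability 2^-284).
Step 3: Security level = 284 bits.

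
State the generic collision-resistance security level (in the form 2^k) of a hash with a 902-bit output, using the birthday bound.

Step 1: The birthday paradox gives collision probability ~50% after sqrt(2^n) = 2^(n/2) hashes.
Step 2: For 902-bit output: 2^(902/2) = 2^451.
Step 3: Approximately 2^451 hash computations needed.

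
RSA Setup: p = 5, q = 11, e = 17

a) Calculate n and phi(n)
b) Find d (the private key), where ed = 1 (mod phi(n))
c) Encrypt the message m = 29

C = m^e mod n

Step 1: n = 5 * 11 = 55.
Step 2: phi(n) = (5-1)(11-1) = 4 * 10 = 40.
Step 3: Find d = 17^(-1) mod 40 = 33.
  Verify: 17 * 33 = 561 = 1 (mod 40).
Step 4: C = 29^17 mod 55 = 39.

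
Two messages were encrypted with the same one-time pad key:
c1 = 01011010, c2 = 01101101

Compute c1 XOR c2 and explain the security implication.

Step 1: c1 XOR c2 = (m1 XOR k) XOR (m2 XOR k).
Step 2: By XOR associativity/commutativity: = m1 XOR m2 XOR k XOR k = m1 XOR m2.
Step 3: 01011010 XOR 01101101 = 00110111 = 55.
Step 4: The key cancels out! An attacker learns m1 XOR m2 = 55, revealing the relationship between plaintexts.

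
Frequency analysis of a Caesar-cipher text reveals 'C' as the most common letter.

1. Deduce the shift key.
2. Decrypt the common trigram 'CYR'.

Step 1: In English, 'E' is the most frequent letter (12.7%).
Step 2: The most frequent ciphertext letter is 'C' (position 2).
Step 3: Shift = (2 - 4) mod 26 = 24.
Step 4: Decrypt 'CYR' by shifting back 24:
  C -> E
  Y -> A
  R -> T
Step 5: 'CYR' decrypts to 'EAT'.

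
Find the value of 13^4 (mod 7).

Step 1: Compute 13^4 mod 7 step by step, reducing modulo 7 at each step.
  13^1 mod 7 = 6
  13^2 mod 7 = (6 * 13) mod 7 = 1
  13^3 mod 7 = (1 * 13) mod 7 = 6
  13^4 mod 7 = (6 * 13) mod 7 = 1
Step 2: Result = 1.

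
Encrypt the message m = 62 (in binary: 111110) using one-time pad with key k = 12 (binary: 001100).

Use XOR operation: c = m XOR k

Step 1: Write out the XOR operation bit by bit:
  Message: 111110
  Key:     001100
  XOR:     110010
Step 2: Convert to decimal: 110010 = 50.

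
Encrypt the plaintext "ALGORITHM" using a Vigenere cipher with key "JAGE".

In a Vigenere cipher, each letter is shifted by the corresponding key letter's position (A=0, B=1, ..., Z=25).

Step 1: Repeat key to match plaintext length:
  Plaintext: ALGORITHM
  Key:       JAGEJAGEJ
Step 2: Encrypt each letter:
  A(0) + J(9) = (0+9) mod 26 = 9 = J
  L(11) + A(0) = (11+0) mod 26 = 11 = L
  G(6) + G(6) = (6+6) mod 26 = 12 = M
  O(14) + E(4) = (14+4) mod 26 = 18 = S
  R(17) + J(9) = (17+9) mod 26 = 0 = A
  I(8) + A(0) = (8+0) mod 26 = 8 = I
  T(19) + G(6) = (19+6) mod 26 = 25 = Z
  H(7) + E(4) = (7+4) mod 26 = 11 = L
  M(12) + J(9) = (12+9) mod 26 = 21 = V
Ciphertext: JLMSAIZLV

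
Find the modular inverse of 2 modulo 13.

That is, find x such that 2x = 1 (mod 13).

Step 1: We need x such that 2 * x = 1 (mod 13).
Step 2: Using the extended Euclidean algorithm or trial:
  2 * 7 = 14 = 1 * 13 + 1.
Step 3: Since 14 mod 13 = 1, the inverse is x = 7.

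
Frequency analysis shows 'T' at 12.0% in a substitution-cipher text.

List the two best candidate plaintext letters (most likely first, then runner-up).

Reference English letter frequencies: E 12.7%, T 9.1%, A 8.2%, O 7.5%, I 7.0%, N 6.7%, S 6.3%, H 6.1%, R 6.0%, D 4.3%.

Step 1: Observed frequency of 'T' is 12.0%.
Step 2: Compute distances to each reference frequency and sort:
  E (12.7%): difference = 0.7% <-- BEST
  T (9.1%): difference = 2.9% <-- RUNNER-UP
  A (8.2%): difference = 3.8%
  O (7.5%): difference = 4.5%
  I (7.0%): difference = 5.0%
Step 3: Most likely is 'E' (12.7%, diff 0.7%); second most likely is 'T' (9.1%, diff 2.9%).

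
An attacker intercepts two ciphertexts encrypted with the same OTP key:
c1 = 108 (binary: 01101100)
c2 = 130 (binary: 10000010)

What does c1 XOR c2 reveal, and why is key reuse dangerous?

Step 1: c1 XOR c2 = (m1 XOR k) XOR (m2 XOR k).
Step 2: By XOR associativity/commutativity: = m1 XOR m2 XOR k XOR k = m1 XOR m2.
Step 3: 01101100 XOR 10000010 = 11101110 = 238.
Step 4: The key cancels out! An attacker learns m1 XOR m2 = 238, revealing the relationship between plaintexts.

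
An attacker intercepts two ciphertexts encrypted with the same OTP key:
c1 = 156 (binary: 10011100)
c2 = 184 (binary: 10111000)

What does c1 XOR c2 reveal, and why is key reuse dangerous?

Step 1: c1 XOR c2 = (m1 XOR k) XOR (m2 XOR k).
Step 2: By XOR associativity/commutativity: = m1 XOR m2 XOR k XOR k = m1 XOR m2.
Step 3: 10011100 XOR 10111000 = 00100100 = 36.
Step 4: The key cancels out! An attacker learns m1 XOR m2 = 36, revealing the relationship between plaintexts.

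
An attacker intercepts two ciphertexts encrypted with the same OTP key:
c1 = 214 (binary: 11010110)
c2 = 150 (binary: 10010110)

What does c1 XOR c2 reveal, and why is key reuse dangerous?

Step 1: c1 XOR c2 = (m1 XOR k) XOR (m2 XOR k).
Step 2: By XOR associativity/commutativity: = m1 XOR m2 XOR k XOR k = m1 XOR m2.
Step 3: 11010110 XOR 10010110 = 01000000 = 64.
Step 4: The key cancels out! An attacker learns m1 XOR m2 = 64, revealing the relationship between plaintexts.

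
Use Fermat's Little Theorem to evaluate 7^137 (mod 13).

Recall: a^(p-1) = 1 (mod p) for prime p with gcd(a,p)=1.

Step 1: Since 13 is prime, by Fermat's Little Theorem: 7^12 = 1 (mod 13).
Step 2: Reduce exponent: 137 mod 12 = 5.
Step 3: So 7^137 = 7^5 (mod 13).
Step 4: 7^5 mod 13 = 11.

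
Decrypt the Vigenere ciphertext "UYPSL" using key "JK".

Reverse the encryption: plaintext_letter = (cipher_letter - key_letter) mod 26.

Step 1: Extend key: JKJKJ
Step 2: Decrypt each letter (c - k) mod 26:
  U(20) - J(9) = (20-9) mod 26 = 11 = L
  Y(24) - K(10) = (24-10) mod 26 = 14 = O
  P(15) - J(9) = (15-9) mod 26 = 6 = G
  S(18) - K(10) = (18-10) mod 26 = 8 = I
  L(11) - J(9) = (11-9) mod 26 = 2 = C
Plaintext: LOGIC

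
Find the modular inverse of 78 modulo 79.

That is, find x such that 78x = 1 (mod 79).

Step 1: We need x such that 78 * x = 1 (mod 79).
Step 2: Using the extended Euclidean algorithm or trial:
  78 * 78 = 6084 = 77 * 79 + 1.
Step 3: Since 6084 mod 79 = 1, the inverse is x = 78.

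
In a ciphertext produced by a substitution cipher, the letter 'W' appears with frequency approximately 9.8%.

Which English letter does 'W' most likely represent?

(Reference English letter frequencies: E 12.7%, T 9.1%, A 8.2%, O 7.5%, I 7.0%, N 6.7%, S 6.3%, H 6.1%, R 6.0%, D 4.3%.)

Step 1: The observed frequency is 9.8%.
Step 2: Compare with English frequencies:
  E: 12.7% (difference: 2.9%)
  T: 9.1% (difference: 0.7%) <-- closest
  A: 8.2% (difference: 1.6%)
  O: 7.5% (difference: 2.3%)
  I: 7.0% (difference: 2.8%)
  N: 6.7% (difference: 3.1%)
  S: 6.3% (difference: 3.5%)
  H: 6.1% (difference: 3.7%)
  R: 6.0% (difference: 3.8%)
  D: 4.3% (difference: 5.5%)
Step 3: 'W' most likely represents 'T' (frequency 9.1%).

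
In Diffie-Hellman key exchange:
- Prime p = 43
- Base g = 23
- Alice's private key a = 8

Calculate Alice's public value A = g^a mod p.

Step 1: A = g^a mod p = 23^8 mod 43.
  23^1 mod 43 = 23
  23^2 mod 43 = (23 * 23) mod 43 = 13
  23^3 mod 43 = (13 * 23) mod 43 = 41
  23^4 mod 43 = (41 * 23) mod 43 = 40
  23^5 mod 43 = (40 * 23) mod 43 = 17
  23^6 mod 43 = (17 * 23) mod 43 = 4
  23^7 mod 43 = (4 * 23) mod 43 = 6
  23^8 mod 43 = (6 * 23) mod 43 = 9
Result: A = 9.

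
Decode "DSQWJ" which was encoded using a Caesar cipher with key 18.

Step 1: Reverse the shift by subtracting 18 from each letter position.
  D (position 3) -> position (3-18) mod 26 = 11 -> L
  S (position 18) -> position (18-18) mod 26 = 0 -> A
  Q (position 16) -> position (16-18) mod 26 = 24 -> Y
  W (position 22) -> position (22-18) mod 26 = 4 -> E
  J (position 9) -> position (9-18) mod 26 = 17 -> R
Decrypted message: LAYER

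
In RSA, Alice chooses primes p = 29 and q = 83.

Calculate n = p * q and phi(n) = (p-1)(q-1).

Step 1: n = p * q = 29 * 83 = 2407.
Step 2: phi(n) = (p-1)(q-1) = 28 * 82 = 2296.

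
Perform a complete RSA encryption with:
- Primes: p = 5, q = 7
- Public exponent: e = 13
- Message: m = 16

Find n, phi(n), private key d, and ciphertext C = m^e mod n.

Step 1: n = 5 * 7 = 35.
Step 2: phi(n) = (5-1)(7-1) = 4 * 6 = 24.
Step 3: Find d = 13^(-1) mod 24 = 13.
  Verify: 13 * 13 = 169 = 1 (mod 24).
Step 4: C = 16^13 mod 35 = 16.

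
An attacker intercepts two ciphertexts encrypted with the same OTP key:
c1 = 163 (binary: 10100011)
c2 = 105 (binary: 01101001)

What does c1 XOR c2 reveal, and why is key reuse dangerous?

Step 1: c1 XOR c2 = (m1 XOR k) XOR (m2 XOR k).
Step 2: By XOR associativity/commutativity: = m1 XOR m2 XOR k XOR k = m1 XOR m2.
Step 3: 10100011 XOR 01101001 = 11001010 = 202.
Step 4: The key cancels out! An attacker learns m1 XOR m2 = 202, revealing the relationship between plaintexts.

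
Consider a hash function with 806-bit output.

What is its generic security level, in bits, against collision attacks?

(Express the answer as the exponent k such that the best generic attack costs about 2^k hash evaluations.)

Step 1: The hash has a 806-bit output.
Step 2: Collision resistance means it should be infeasible to find any x != y with h(x) = h(y).
By the birthday bound, a generic collision search succeeds after about sqrt(2^806) = 2^(806/2) = 2^403 evaluations.
Step 3: Security level = 403 bits.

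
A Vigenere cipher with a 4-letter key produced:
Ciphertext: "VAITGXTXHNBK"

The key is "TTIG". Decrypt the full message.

Step 1: Key 'TTIG' has length 4. Extended key: TTIGTTIGTTIG
Step 2: Decrypt each position:
  V(21) - T(19) = 2 = C
  A(0) - T(19) = 7 = H
  I(8) - I(8) = 0 = A
  T(19) - G(6) = 13 = N
  G(6) - T(19) = 13 = N
  X(23) - T(19) = 4 = E
  T(19) - I(8) = 11 = L
  X(23) - G(6) = 17 = R
  H(7) - T(19) = 14 = O
  N(13) - T(19) = 20 = U
  B(1) - I(8) = 19 = T
  K(10) - G(6) = 4 = E
Plaintext: CHANNELROUTE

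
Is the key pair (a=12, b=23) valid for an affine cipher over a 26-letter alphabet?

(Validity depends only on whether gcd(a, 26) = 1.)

Step 1: Compute gcd(12, 26).
Step 2: gcd(12, 26) = 2.
Since gcd = 2 != 1, 12 shares a common factor with 26, so it cannot be used.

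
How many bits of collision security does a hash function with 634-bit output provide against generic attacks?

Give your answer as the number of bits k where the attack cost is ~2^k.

Step 1: The hash has a 634-bit output.
Step 2: Collision resistance means it should be infeasible to find any x != y with h(x) = h(y).
By the birthday bound, a generic collision search succeeds after about sqrt(2^634) = 2^(634/2) = 2^317 evaluations.
Step 3: Security level = 317 bits.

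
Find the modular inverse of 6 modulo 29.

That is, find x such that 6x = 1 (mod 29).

Step 1: We need x such that 6 * x = 1 (mod 29).
Step 2: Using the extended Euclidean algorithm or trial:
  6 * 5 = 30 = 1 * 29 + 1.
Step 3: Since 30 mod 29 = 1, the inverse is x = 5.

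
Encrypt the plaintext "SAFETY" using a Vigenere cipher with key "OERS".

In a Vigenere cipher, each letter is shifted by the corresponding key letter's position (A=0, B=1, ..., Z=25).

Step 1: Repeat key to match plaintext length:
  Plaintext: SAFETY
  Key:       OERSOE
Step 2: Encrypt each letter:
  S(18) + O(14) = (18+14) mod 26 = 6 = G
  A(0) + E(4) = (0+4) mod 26 = 4 = E
  F(5) + R(17) = (5+17) mod 26 = 22 = W
  E(4) + S(18) = (4+18) mod 26 = 22 = W
  T(19) + O(14) = (19+14) mod 26 = 7 = H
  Y(24) + E(4) = (24+4) mod 26 = 2 = C
Ciphertext: GEWWHC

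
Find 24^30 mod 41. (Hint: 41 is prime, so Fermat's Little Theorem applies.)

Step 1: Since 41 is prime, by Fermat's Little Theorem: 24^40 = 1 (mod 41).
Step 2: Reduce exponent: 30 mod 40 = 30.
Step 3: So 24^30 = 24^30 (mod 41).
Step 4: 24^30 mod 41 = 9.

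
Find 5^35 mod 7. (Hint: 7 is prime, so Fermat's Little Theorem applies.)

Step 1: Since 7 is prime, by Fermat's Little Theorem: 5^6 = 1 (mod 7).
Step 2: Reduce exponent: 35 mod 6 = 5.
Step 3: So 5^35 = 5^5 (mod 7).
Step 4: 5^5 mod 7 = 3.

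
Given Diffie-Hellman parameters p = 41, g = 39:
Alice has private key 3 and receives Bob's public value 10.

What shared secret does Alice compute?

Step 1: s = B^a mod p = 10^3 mod 41.
  10^1 mod 41 = 10
  10^2 mod 41 = (10 * 10) mod 41 = 18
  10^3 mod 41 = (18 * 10) mod 41 = 16
Result: shared secret = 16.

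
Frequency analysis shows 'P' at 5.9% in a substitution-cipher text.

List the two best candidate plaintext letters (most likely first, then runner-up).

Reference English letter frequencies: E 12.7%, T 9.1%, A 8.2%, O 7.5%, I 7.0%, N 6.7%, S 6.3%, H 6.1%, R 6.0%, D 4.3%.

Step 1: Observed frequency of 'P' is 5.9%.
Step 2: Compute distances to each reference frequency and sort:
  R (6.0%): difference = 0.1% <-- BEST
  H (6.1%): difference = 0.2% <-- RUNNER-UP
  S (6.3%): difference = 0.4%
  N (6.7%): difference = 0.8%
  I (7.0%): difference = 1.1%
Step 3: Most likely is 'R' (6.0%, diff 0.1%); second most likely is 'H' (6.1%, diff 0.2%).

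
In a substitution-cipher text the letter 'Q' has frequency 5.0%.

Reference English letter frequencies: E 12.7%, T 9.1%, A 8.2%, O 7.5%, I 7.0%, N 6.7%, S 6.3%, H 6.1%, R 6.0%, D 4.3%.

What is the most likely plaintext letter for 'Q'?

Step 1: The observed frequency is 5.0%.
Step 2: Compare with English frequencies:
  E: 12.7% (difference: 7.7%)
  T: 9.1% (difference: 4.1%)
  A: 8.2% (difference: 3.2%)
  O: 7.5% (difference: 2.5%)
  I: 7.0% (difference: 2.0%)
  N: 6.7% (difference: 1.7%)
  S: 6.3% (difference: 1.3%)
  H: 6.1% (difference: 1.1%)
  R: 6.0% (difference: 1.0%)
  D: 4.3% (difference: 0.7%) <-- closest
Step 3: 'Q' most likely represents 'D' (frequency 4.3%).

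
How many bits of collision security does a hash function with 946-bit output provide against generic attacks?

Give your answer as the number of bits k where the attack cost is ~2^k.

Step 1: The hash has a 946-bit output.
Step 2: Collision resistance means it should be infeasible to find any x != y with h(x) = h(y).
By the birthday bound, a generic collision search succeeds after about sqrt(2^946) = 2^(946/2) = 2^473 evaluations.
Step 3: Security level = 473 bits.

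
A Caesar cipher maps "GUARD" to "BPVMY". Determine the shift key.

Step 1: Compare first letters: G (position 6) -> B (position 1).
Step 2: Shift = (1 - 6) mod 26 = 21.
The shift value is 21.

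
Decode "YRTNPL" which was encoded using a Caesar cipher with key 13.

Step 1: Reverse the shift by subtracting 13 from each letter position.
  Y (position 24) -> position (24-13) mod 26 = 11 -> L
  R (position 17) -> position (17-13) mod 26 = 4 -> E
  T (position 19) -> position (19-13) mod 26 = 6 -> G
  N (position 13) -> position (13-13) mod 26 = 0 -> A
  P (position 15) -> position (15-13) mod 26 = 2 -> C
  L (position 11) -> position (11-13) mod 26 = 24 -> Y
Decrypted message: LEGACY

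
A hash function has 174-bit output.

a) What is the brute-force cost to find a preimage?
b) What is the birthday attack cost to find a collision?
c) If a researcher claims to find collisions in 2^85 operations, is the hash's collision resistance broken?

Step 1: Preimage resistance requires brute-force of 2^174 operations.
Step 2: Collision resistance (birthday bound) = 2^(174/2) = 2^87.
Step 3: The claimed attack costs 2^85 operations.
Step 4: Since 2^85 < 2^87, the claimed attack beats the generic birthday bound, so collision resistance is broken.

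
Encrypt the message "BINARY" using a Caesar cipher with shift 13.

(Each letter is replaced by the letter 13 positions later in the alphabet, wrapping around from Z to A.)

Step 1: For each letter, shift forward by 13 positions (mod 26).
  B (position 1) -> position (1+13) mod 26 = 14 -> O
  I (position 8) -> position (8+13) mod 26 = 21 -> V
  N (position 13) -> position (13+13) mod 26 = 0 -> A
  A (position 0) -> position (0+13) mod 26 = 13 -> N
  R (position 17) -> position (17+13) mod 26 = 4 -> E
  Y (position 24) -> position (24+13) mod 26 = 11 -> L
Result: OVANEL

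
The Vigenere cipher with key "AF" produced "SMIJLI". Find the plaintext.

Step 1: Extend key: AFAFAF
Step 2: Decrypt each letter (c - k) mod 26:
  S(18) - A(0) = (18-0) mod 26 = 18 = S
  M(12) - F(5) = (12-5) mod 26 = 7 = H
  I(8) - A(0) = (8-0) mod 26 = 8 = I
  J(9) - F(5) = (9-5) mod 26 = 4 = E
  L(11) - A(0) = (11-0) mod 26 = 11 = L
  I(8) - F(5) = (8-5) mod 26 = 3 = D
Plaintext: SHIELD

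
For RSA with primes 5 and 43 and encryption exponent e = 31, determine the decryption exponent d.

Step 1: n = 5 * 43 = 215.
Step 2: phi(n) = 4 * 42 = 168.
Step 3: Find d such that 31 * d = 1 (mod 168).
Step 4: d = 31^(-1) mod 168 = 103.
Verification: 31 * 103 = 3193 = 19 * 168 + 1.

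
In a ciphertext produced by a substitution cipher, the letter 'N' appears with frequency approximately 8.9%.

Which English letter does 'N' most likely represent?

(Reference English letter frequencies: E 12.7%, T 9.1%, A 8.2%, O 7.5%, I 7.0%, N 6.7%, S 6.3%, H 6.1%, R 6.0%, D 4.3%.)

Step 1: The observed frequency is 8.9%.
Step 2: Compare with English frequencies:
  E: 12.7% (difference: 3.8%)
  T: 9.1% (difference: 0.2%) <-- closest
  A: 8.2% (difference: 0.7%)
  O: 7.5% (difference: 1.4%)
  I: 7.0% (difference: 1.9%)
  N: 6.7% (difference: 2.2%)
  S: 6.3% (difference: 2.6%)
  H: 6.1% (difference: 2.8%)
  R: 6.0% (difference: 2.9%)
  D: 4.3% (difference: 4.6%)
Step 3: 'N' most likely represents 'T' (frequency 9.1%).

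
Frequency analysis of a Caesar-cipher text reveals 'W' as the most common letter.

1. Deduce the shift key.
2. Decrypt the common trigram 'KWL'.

Step 1: In English, 'E' is the most frequent letter (12.7%).
Step 2: The most frequent ciphertext letter is 'W' (position 22).
Step 3: Shift = (22 - 4) mod 26 = 18.
Step 4: Decrypt 'KWL' by shifting back 18:
  K -> S
  W -> E
  L -> T
Step 5: 'KWL' decrypts to 'SET'.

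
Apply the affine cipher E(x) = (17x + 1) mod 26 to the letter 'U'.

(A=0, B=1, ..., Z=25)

Step 1: Convert 'U' to number: x = 20.
Step 2: E(20) = (17 * 20 + 1) mod 26 = 341 mod 26 = 3.
Step 3: Convert 3 back to letter: D.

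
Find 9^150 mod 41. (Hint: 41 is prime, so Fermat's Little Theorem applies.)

Step 1: Since 41 is prime, by Fermat's Little Theorem: 9^40 = 1 (mod 41).
Step 2: Reduce exponent: 150 mod 40 = 30.
Step 3: So 9^150 = 9^30 (mod 41).
Step 4: 9^30 mod 41 = 40.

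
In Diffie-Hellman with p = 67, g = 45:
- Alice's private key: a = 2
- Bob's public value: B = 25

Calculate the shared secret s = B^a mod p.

Step 1: s = B^a mod p = 25^2 mod 67.
  25^1 mod 67 = 25
  25^2 mod 67 = (25 * 25) mod 67 = 22
Result: shared secret = 22.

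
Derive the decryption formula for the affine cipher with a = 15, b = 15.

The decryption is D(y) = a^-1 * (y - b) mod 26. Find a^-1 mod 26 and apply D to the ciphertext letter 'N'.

Step 1: Find a^-1, the modular inverse of 15 mod 26.
Step 2: We need 15 * a^-1 = 1 (mod 26).
Step 3: 15 * 7 = 105 = 4 * 26 + 1, so a^-1 = 7.
Step 4: D(y) = 7(y - 15) mod 26.
Step 5: Apply to 'N' (y = 13): D(13) = 7 * (13 - 15) mod 26 = 7 * -2 mod 26 = 12 -> 'M'.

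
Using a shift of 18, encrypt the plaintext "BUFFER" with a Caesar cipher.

Step 1: For each letter, shift forward by 18 positions (mod 26).
  B (position 1) -> position (1+18) mod 26 = 19 -> T
  U (position 20) -> position (20+18) mod 26 = 12 -> M
  F (position 5) -> position (5+18) mod 26 = 23 -> X
  F (position 5) -> position (5+18) mod 26 = 23 -> X
  E (position 4) -> position (4+18) mod 26 = 22 -> W
  R (position 17) -> position (17+18) mod 26 = 9 -> J
Result: TMXXWJ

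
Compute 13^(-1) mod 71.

Step 1: We need x such that 13 * x = 1 (mod 71).
Step 2: Using the extended Euclidean algorithm or trial:
  13 * 11 = 143 = 2 * 71 + 1.
Step 3: Since 143 mod 71 = 1, the inverse is x = 11.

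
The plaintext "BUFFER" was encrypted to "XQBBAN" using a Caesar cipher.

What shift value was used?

Step 1: Compare first letters: B (position 1) -> X (position 23).
Step 2: Shift = (23 - 1) mod 26 = 22.
The shift value is 22.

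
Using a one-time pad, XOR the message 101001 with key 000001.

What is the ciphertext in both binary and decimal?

Step 1: Write out the XOR operation bit by bit:
  Message: 101001
  Key:     000001
  XOR:     101000
Step 2: Convert to decimal: 101000 = 40.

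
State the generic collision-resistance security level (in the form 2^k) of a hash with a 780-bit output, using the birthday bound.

Step 1: The birthday paradox gives collision probability ~50% after sqrt(2^n) = 2^(n/2) hashes.
Step 2: For 780-bit output: 2^(780/2) = 2^390.
Step 3: Approximately 2^390 hash computations needed.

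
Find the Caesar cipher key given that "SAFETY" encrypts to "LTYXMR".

Step 1: Compare first letters: S (position 18) -> L (position 11).
Step 2: Shift = (11 - 18) mod 26 = 19.
The shift value is 19.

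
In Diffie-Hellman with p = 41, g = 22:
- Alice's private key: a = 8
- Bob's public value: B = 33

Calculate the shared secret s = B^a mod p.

Step 1: s = B^a mod p = 33^8 mod 41.
  33^1 mod 41 = 33
  33^2 mod 41 = (33 * 33) mod 41 = 23
  33^3 mod 41 = (23 * 33) mod 41 = 21
  33^4 mod 41 = (21 * 33) mod 41 = 37
  33^5 mod 41 = (37 * 33) mod 41 = 32
  33^6 mod 41 = (32 * 33) mod 41 = 31
  33^7 mod 41 = (31 * 33) mod 41 = 39
  33^8 mod 41 = (39 * 33) mod 41 = 16
Result: shared secret = 16.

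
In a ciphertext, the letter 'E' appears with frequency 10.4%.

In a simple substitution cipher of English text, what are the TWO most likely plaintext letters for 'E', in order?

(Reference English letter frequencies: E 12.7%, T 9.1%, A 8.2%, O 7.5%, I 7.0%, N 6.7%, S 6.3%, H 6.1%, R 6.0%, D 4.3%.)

Step 1: Observed frequency of 'E' is 10.4%.
Step 2: Compute distances to each reference frequency and sort:
  T (9.1%): difference = 1.3% <-- BEST
  A (8.2%): difference = 2.2% <-- RUNNER-UP
  E (12.7%): difference = 2.3%
  O (7.5%): difference = 2.9%
  I (7.0%): difference = 3.4%
Step 3: Most likely is 'T' (9.1%, diff 1.3%); second most likely is 'A' (8.2%, diff 2.2%).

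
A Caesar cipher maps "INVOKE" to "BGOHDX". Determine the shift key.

Step 1: Compare first letters: I (position 8) -> B (position 1).
Step 2: Shift = (1 - 8) mod 26 = 19.
The shift value is 19.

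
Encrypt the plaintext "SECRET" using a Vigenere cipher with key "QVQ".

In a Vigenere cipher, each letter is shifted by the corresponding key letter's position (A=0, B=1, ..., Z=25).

Step 1: Repeat key to match plaintext length:
  Plaintext: SECRET
  Key:       QVQQVQ
Step 2: Encrypt each letter:
  S(18) + Q(16) = (18+16) mod 26 = 8 = I
  E(4) + V(21) = (4+21) mod 26 = 25 = Z
  C(2) + Q(16) = (2+16) mod 26 = 18 = S
  R(17) + Q(16) = (17+16) mod 26 = 7 = H
  E(4) + V(21) = (4+21) mod 26 = 25 = Z
  T(19) + Q(16) = (19+16) mod 26 = 9 = J
Ciphertext: IZSHZJ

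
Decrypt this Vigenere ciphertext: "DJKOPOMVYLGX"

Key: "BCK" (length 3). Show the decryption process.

Step 1: Key 'BCK' has length 3. Extended key: BCKBCKBCKBCK
Step 2: Decrypt each position:
  D(3) - B(1) = 2 = C
  J(9) - C(2) = 7 = H
  K(10) - K(10) = 0 = A
  O(14) - B(1) = 13 = N
  P(15) - C(2) = 13 = N
  O(14) - K(10) = 4 = E
  M(12) - B(1) = 11 = L
  V(21) - C(2) = 19 = T
  Y(24) - K(10) = 14 = O
  L(11) - B(1) = 10 = K
  G(6) - C(2) = 4 = E
  X(23) - K(10) = 13 = N
Plaintext: CHANNELTOKEN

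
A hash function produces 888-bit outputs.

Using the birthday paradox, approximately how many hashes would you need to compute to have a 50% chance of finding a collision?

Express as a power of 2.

Step 1: The birthday paradox gives collision probability ~50% after sqrt(2^n) = 2^(n/2) hashes.
Step 2: For 888-bit output: 2^(888/2) = 2^444.
Step 3: Approximately 2^444 hash computations needed.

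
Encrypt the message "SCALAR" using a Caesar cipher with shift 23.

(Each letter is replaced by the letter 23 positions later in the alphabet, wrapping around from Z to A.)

Step 1: For each letter, shift forward by 23 positions (mod 26).
  S (position 18) -> position (18+23) mod 26 = 15 -> P
  C (position 2) -> position (2+23) mod 26 = 25 -> Z
  A (position 0) -> position (0+23) mod 26 = 23 -> X
  L (position 11) -> position (11+23) mod 26 = 8 -> I
  A (position 0) -> position (0+23) mod 26 = 23 -> X
  R (position 17) -> position (17+23) mod 26 = 14 -> O
Result: PZXIXO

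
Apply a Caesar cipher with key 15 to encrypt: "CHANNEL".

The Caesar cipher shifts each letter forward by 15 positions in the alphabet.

Step 1: For each letter, shift forward by 15 positions (mod 26).
  C (position 2) -> position (2+15) mod 26 = 17 -> R
  H (position 7) -> position (7+15) mod 26 = 22 -> W
  A (position 0) -> position (0+15) mod 26 = 15 -> P
  N (position 13) -> position (13+15) mod 26 = 2 -> C
  N (position 13) -> position (13+15) mod 26 = 2 -> C
  E (position 4) -> position (4+15) mod 26 = 19 -> T
  L (position 11) -> position (11+15) mod 26 = 0 -> A
Result: RWPCCTA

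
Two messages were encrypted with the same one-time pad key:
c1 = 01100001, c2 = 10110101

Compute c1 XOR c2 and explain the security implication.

Step 1: c1 XOR c2 = (m1 XOR k) XOR (m2 XOR k).
Step 2: By XOR associativity/commutativity: = m1 XOR m2 XOR k XOR k = m1 XOR m2.
Step 3: 01100001 XOR 10110101 = 11010100 = 212.
Step 4: The key cancels out! An attacker learns m1 XOR m2 = 212, revealing the relationship between plaintexts.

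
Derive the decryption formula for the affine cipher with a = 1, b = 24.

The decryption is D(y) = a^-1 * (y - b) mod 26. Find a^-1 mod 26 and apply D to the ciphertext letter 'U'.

Step 1: Find a^-1, the modular inverse of 1 mod 26.
Step 2: We need 1 * a^-1 = 1 (mod 26).
Step 3: 1 * 1 = 1 = 0 * 26 + 1, so a^-1 = 1.
Step 4: D(y) = 1(y - 24) mod 26.
Step 5: Apply to 'U' (y = 20): D(20) = 1 * (20 - 24) mod 26 = 1 * -4 mod 26 = 22 -> 'W'.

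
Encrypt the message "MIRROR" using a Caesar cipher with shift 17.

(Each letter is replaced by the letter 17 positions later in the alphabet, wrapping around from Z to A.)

Step 1: For each letter, shift forward by 17 positions (mod 26).
  M (position 12) -> position (12+17) mod 26 = 3 -> D
  I (position 8) -> position (8+17) mod 26 = 25 -> Z
  R (position 17) -> position (17+17) mod 26 = 8 -> I
  R (position 17) -> position (17+17) mod 26 = 8 -> I
  O (position 14) -> position (14+17) mod 26 = 5 -> F
  R (position 17) -> position (17+17) mod 26 = 8 -> I
Result: DZIIFI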